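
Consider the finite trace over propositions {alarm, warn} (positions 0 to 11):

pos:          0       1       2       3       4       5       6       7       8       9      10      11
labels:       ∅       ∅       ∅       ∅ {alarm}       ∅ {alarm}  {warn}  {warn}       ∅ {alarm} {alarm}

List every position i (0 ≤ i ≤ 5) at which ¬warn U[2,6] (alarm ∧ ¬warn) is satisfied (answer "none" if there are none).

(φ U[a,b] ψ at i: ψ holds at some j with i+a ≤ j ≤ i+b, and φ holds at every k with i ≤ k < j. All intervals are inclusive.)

0, 1, 2, 3, 4

Evaluate at each i in [0,5]:
  i=0: ✓ (rhs at j=4; lhs holds on [0,3])
  i=1: ✓ (rhs at j=4; lhs holds on [1,3])
  i=2: ✓ (rhs at j=4; lhs holds on [2,3])
  i=3: ✓ (rhs at j=6; lhs holds on [3,5])
  i=4: ✓ (rhs at j=6; lhs holds on [4,5])
  i=5: ✗ (lhs fails at k=7 before rhs at j=10)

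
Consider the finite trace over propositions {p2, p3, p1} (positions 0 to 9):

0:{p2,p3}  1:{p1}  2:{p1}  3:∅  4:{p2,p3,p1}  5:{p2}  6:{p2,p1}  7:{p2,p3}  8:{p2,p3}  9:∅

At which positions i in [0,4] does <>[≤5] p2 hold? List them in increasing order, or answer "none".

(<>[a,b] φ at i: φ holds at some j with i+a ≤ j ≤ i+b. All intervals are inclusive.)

Evaluate at each i in [0,4]:
  i=0: ✓ (witness j=0)
  i=1: ✓ (witness j=4)
  i=2: ✓ (witness j=4)
  i=3: ✓ (witness j=4)
  i=4: ✓ (witness j=4)

0, 1, 2, 3, 4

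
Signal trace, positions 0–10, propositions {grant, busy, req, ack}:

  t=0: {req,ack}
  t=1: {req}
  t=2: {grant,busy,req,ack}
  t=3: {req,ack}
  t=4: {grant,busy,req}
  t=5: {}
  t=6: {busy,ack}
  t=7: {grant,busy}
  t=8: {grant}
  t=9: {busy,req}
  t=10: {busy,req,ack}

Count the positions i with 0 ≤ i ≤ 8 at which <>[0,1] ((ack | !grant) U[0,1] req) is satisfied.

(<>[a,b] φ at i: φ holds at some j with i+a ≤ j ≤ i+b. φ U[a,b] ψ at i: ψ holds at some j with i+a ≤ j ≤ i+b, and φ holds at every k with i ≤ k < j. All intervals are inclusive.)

6

Evaluate at each i in [0,8]:
  i=0: ✓ (witness j=0)
  i=1: ✓ (witness j=1)
  i=2: ✓ (witness j=2)
  i=3: ✓ (witness j=3)
  i=4: ✓ (witness j=4)
  i=5: ✗ (none in [5,6])
  i=6: ✗ (none in [6,7])
  i=7: ✗ (none in [7,8])
  i=8: ✓ (witness j=9)
Positions where it holds: {0, 1, 2, 3, 4, 8} → 6.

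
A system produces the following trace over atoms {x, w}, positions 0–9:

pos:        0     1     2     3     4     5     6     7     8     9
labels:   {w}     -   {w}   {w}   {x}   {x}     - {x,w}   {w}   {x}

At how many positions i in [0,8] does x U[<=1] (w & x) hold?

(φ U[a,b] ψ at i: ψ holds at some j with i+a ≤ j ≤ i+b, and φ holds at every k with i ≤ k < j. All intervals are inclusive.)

Evaluate at each i in [0,8]:
  i=0: ✗ (no rhs in [0,1])
  i=1: ✗ (no rhs in [1,2])
  i=2: ✗ (no rhs in [2,3])
  i=3: ✗ (no rhs in [3,4])
  i=4: ✗ (no rhs in [4,5])
  i=5: ✗ (no rhs in [5,6])
  i=6: ✗ (lhs fails at k=6 before rhs at j=7)
  i=7: ✓ (rhs at j=7)
  i=8: ✗ (no rhs in [8,9])
Positions where it holds: {7} → 1.

1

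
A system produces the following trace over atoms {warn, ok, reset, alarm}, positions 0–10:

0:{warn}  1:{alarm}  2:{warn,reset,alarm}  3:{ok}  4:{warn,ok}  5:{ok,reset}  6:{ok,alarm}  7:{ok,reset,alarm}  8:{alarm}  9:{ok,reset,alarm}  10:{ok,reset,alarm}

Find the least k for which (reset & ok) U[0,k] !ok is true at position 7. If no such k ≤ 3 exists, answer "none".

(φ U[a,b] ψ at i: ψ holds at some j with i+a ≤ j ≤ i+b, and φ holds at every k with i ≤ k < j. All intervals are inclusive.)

1

Need earliest j ≥ 7 with !ok, and (reset & ok) at every k in [7,j-1].
  j=7: rhs fails.
  j=8: rhs holds; lhs holds on [7,7]. k = 1.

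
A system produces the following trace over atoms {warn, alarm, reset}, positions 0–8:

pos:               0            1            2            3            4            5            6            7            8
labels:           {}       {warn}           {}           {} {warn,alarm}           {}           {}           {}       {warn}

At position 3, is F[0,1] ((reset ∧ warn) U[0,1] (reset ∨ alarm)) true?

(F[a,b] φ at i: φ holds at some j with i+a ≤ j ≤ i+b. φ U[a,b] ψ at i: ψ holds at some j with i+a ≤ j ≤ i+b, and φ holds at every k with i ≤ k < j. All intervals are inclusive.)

True

Check ((reset ∧ warn) U[0,1] (reset ∨ alarm)) at each j in [3,4]:
  j=3: fails
  j=4: holds
Found at j=4 → formula holds.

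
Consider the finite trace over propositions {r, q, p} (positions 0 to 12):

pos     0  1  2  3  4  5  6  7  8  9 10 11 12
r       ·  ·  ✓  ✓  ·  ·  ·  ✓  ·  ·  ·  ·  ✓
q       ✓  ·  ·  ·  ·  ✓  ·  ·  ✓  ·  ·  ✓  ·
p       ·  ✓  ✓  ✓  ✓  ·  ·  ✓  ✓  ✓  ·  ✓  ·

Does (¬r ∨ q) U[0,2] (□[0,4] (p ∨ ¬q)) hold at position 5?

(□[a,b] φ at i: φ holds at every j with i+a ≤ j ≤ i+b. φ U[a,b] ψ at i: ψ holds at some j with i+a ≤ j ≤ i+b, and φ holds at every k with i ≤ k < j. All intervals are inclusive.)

Need some j in [5,7] with □[0,4] (p ∨ ¬q), and (¬r ∨ q) at every k in [5,j-1].
  j=5: □[0,4] (p ∨ ¬q) — fails at 5.
  j=6: □[0,4] (p ∨ ¬q) holds; (¬r ∨ q) holds at every k in [5,5] → satisfied.

Yes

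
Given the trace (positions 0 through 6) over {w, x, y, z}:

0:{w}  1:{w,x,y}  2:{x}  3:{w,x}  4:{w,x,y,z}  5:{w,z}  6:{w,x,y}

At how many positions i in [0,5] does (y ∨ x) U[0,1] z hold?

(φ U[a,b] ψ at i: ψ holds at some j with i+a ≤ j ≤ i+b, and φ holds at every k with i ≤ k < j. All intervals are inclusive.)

3

Evaluate at each i in [0,5]:
  i=0: ✗ (no rhs in [0,1])
  i=1: ✗ (no rhs in [1,2])
  i=2: ✗ (no rhs in [2,3])
  i=3: ✓ (rhs at j=4; lhs holds on [3,3])
  i=4: ✓ (rhs at j=4)
  i=5: ✓ (rhs at j=5)
Positions where it holds: {3, 4, 5} → 3.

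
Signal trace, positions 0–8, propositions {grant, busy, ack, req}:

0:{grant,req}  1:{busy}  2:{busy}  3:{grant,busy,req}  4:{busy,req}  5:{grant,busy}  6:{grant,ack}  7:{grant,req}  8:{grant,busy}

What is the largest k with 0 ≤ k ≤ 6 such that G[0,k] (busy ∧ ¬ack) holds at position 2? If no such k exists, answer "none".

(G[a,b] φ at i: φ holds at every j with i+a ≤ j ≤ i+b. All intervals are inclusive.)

3

(busy ∧ ¬ack) must hold from j=2 onward; find where it first fails.
  j=2: holds
  j=3: holds
  j=4: holds
  j=5: holds
  j=6: fails
Holds on [2,5], so largest k = 3.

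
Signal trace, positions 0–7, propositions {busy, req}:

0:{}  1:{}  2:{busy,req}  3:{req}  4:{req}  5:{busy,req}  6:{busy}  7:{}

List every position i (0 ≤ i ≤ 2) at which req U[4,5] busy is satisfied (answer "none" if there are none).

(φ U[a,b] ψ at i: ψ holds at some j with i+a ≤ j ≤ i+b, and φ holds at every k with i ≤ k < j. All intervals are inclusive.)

Evaluate at each i in [0,2]:
  i=0: ✗ (lhs fails at k=0 before rhs at j=5)
  i=1: ✗ (lhs fails at k=1 before rhs at j=5)
  i=2: ✓ (rhs at j=6; lhs holds on [2,5])

2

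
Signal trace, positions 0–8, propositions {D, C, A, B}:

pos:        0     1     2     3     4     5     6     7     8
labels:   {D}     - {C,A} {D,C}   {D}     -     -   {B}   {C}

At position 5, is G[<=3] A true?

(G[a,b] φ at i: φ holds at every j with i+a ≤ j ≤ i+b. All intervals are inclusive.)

Check A at every j in [5,8]:
  j=5: false
  j=6: false
  j=7: false
  j=8: false
Fails at j=5 → formula fails.

False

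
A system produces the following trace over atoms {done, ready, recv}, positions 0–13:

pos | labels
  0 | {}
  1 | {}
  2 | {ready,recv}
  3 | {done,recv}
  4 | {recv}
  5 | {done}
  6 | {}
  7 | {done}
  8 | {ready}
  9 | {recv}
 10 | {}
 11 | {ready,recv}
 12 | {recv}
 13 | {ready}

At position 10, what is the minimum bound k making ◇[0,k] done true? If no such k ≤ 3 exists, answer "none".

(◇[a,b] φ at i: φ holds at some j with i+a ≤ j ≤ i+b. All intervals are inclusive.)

none

Scan j = 10,11,… for done:
  j=10: fails
  j=11: fails
  j=12: fails
  j=13: fails
No j in [10,13] satisfies it → none.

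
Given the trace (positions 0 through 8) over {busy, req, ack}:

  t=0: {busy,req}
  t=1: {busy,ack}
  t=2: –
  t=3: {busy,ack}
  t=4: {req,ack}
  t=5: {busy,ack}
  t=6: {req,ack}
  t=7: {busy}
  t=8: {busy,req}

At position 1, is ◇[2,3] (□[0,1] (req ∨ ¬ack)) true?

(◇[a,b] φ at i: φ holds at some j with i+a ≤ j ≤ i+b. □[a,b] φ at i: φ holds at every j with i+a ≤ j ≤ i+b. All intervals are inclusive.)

Does not hold

Check □[0,1] (req ∨ ¬ack) at each j in [3,4]:
  j=3: fails at 3
  j=4: fails at 5
No position in the window satisfies it → formula fails.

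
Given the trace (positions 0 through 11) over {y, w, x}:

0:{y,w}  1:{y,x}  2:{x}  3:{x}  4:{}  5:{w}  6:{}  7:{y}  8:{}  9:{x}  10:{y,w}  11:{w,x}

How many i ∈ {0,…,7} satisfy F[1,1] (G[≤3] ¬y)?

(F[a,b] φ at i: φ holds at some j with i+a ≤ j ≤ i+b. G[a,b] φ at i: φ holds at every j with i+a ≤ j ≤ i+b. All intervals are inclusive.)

2

Evaluate at each i in [0,7]:
  i=0: ✗ (none in [1,1])
  i=1: ✓ (witness j=2)
  i=2: ✓ (witness j=3)
  i=3: ✗ (none in [4,4])
  i=4: ✗ (none in [5,5])
  i=5: ✗ (none in [6,6])
  i=6: ✗ (none in [7,7])
  i=7: ✗ (none in [8,8])
Positions where it holds: {1, 2} → 2.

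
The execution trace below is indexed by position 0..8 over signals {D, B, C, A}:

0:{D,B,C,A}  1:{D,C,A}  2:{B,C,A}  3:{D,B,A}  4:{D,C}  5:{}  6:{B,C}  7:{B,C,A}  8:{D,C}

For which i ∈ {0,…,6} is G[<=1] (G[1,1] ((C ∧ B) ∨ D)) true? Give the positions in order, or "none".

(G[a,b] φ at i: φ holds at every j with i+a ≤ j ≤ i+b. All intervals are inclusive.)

0, 1, 2, 5, 6

Evaluate at each i in [0,6]:
  i=0: ✓ (all of [0,1])
  i=1: ✓ (all of [1,2])
  i=2: ✓ (all of [2,3])
  i=3: ✗ (fails at j=4)
  i=4: ✗ (fails at j=4)
  i=5: ✓ (all of [5,6])
  i=6: ✓ (all of [6,7])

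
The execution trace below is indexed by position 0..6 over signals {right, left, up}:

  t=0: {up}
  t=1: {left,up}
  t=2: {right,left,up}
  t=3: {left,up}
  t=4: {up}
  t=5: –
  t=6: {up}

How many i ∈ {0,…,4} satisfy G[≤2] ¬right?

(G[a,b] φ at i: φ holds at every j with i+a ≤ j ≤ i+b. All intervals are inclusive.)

2

Evaluate at each i in [0,4]:
  i=0: ✗ (fails at j=2)
  i=1: ✗ (fails at j=2)
  i=2: ✗ (fails at j=2)
  i=3: ✓ (all of [3,5])
  i=4: ✓ (all of [4,6])
Positions where it holds: {3, 4} → 2.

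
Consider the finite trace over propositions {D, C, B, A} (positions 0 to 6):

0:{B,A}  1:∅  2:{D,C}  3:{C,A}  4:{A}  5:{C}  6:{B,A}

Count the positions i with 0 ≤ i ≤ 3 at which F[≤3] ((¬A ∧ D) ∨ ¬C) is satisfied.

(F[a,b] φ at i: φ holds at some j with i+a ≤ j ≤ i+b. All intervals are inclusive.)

Evaluate at each i in [0,3]:
  i=0: ✓ (witness j=0)
  i=1: ✓ (witness j=1)
  i=2: ✓ (witness j=2)
  i=3: ✓ (witness j=4)
Positions where it holds: {0, 1, 2, 3} → 4.

4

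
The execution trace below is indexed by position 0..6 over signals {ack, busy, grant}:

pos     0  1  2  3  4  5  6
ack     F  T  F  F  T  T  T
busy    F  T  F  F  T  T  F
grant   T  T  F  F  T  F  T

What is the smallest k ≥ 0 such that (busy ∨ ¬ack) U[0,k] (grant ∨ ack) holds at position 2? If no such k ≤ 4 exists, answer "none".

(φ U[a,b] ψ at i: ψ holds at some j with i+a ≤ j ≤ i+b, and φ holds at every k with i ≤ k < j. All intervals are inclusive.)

2

Need earliest j ≥ 2 with (grant ∨ ack), and (busy ∨ ¬ack) at every k in [2,j-1].
  j=2: rhs fails.
  j=3: rhs fails.
  j=4: rhs holds; lhs holds on [2,3]. k = 2.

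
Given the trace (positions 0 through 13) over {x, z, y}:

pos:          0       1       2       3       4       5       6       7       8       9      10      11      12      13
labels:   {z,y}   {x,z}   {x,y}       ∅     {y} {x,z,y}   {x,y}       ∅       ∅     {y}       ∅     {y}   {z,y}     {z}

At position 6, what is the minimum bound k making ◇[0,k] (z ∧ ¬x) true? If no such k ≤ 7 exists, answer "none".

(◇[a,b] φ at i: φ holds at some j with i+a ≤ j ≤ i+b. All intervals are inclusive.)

6

Scan j = 6,7,… for (z ∧ ¬x):
  j=6: fails
  j=7: fails
  j=8: fails
  j=9: fails
  j=10: fails
  j=11: fails
  j=12: holds
First hit at j=12, so smallest k = 12-6 = 6.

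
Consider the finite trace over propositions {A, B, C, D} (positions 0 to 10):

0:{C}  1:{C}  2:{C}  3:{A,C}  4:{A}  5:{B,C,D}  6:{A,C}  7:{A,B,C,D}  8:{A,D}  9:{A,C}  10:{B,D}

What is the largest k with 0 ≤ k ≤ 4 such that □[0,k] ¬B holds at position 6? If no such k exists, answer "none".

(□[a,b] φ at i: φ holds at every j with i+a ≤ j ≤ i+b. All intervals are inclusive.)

¬B must hold from j=6 onward; find where it first fails.
  j=6: holds
  j=7: fails
Holds on [6,6], so largest k = 0.

0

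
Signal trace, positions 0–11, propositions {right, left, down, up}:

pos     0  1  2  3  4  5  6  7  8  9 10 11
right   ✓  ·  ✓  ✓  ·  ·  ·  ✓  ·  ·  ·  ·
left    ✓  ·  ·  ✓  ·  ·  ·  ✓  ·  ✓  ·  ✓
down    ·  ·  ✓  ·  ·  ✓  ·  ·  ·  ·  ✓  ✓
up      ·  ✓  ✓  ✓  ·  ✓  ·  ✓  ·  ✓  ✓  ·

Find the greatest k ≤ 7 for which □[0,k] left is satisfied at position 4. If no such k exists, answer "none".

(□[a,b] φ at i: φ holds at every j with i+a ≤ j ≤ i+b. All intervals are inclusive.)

left must hold from j=4 onward; find where it first fails.
  j=4: fails → no k works.

none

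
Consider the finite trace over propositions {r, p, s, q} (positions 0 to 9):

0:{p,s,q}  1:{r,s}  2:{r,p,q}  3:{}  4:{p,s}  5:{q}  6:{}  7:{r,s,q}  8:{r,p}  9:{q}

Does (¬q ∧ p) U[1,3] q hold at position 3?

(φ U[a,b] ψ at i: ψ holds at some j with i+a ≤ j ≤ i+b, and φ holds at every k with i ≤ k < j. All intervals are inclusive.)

Need some j in [4,6] with q, and (¬q ∧ p) at every k in [3,j-1].
  j=4: q false.
  j=5: q holds, but (¬q ∧ p) fails at k=3 → not this j.
  j=6: q false.
No j in the window works → until fails.

Does not hold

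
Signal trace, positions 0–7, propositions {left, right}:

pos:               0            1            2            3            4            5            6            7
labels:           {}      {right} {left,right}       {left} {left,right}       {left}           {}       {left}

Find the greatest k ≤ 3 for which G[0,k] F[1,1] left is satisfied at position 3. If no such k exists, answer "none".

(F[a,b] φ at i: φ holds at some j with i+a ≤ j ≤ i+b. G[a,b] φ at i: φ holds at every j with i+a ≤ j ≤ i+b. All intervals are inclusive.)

F[1,1] left must hold from j=3 onward; find where it first fails.
  j=3: holds
  j=4: holds
  j=5: fails
Holds on [3,4], so largest k = 1.

1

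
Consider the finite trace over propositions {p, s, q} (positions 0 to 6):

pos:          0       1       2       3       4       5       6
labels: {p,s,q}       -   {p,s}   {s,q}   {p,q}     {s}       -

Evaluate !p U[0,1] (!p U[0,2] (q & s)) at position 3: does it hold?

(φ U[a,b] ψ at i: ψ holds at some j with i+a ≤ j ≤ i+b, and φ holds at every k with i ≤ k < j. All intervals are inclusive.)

Holds

Need some j in [3,4] with (!p U[0,2] (q & s)), and !p at every k in [3,j-1].
  j=3: (!p U[0,2] (q & s)) holds; no prefix to check → satisfied.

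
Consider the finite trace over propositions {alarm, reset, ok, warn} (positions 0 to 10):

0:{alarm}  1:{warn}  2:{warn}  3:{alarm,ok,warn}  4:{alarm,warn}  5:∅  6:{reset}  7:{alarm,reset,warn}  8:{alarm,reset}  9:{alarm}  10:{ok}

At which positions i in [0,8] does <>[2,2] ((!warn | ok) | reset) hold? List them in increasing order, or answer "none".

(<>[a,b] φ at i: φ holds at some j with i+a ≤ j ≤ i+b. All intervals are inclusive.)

1, 3, 4, 5, 6, 7, 8

Evaluate at each i in [0,8]:
  i=0: ✗ (none in [2,2])
  i=1: ✓ (witness j=3)
  i=2: ✗ (none in [4,4])
  i=3: ✓ (witness j=5)
  i=4: ✓ (witness j=6)
  i=5: ✓ (witness j=7)
  i=6: ✓ (witness j=8)
  i=7: ✓ (witness j=9)
  i=8: ✓ (witness j=10)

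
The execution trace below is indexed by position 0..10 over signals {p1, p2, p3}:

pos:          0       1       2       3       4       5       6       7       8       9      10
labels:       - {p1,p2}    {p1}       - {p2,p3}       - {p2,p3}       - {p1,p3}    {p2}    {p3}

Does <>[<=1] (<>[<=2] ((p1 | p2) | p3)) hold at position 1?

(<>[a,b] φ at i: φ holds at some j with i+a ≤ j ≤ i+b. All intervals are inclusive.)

Holds

Check <>[<=2] ((p1 | p2) | p3) at each j in [1,2]:
  j=1: holds (witness at 1)
  j=2: holds (witness at 2)
Found at j=1 → formula holds.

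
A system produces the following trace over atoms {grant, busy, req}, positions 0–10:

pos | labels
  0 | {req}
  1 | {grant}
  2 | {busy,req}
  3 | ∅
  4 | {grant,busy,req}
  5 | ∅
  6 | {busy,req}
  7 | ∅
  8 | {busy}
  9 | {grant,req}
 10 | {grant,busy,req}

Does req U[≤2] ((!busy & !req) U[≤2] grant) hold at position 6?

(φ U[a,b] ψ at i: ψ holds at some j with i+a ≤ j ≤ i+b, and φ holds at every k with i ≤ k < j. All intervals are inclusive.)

Need some j in [6,8] with ((!busy & !req) U[≤2] grant), and req at every k in [6,j-1].
  j=6: ((!busy & !req) U[≤2] grant) — fails.
  j=7: ((!busy & !req) U[≤2] grant) — fails.
  j=8: ((!busy & !req) U[≤2] grant) — fails.
No j in the window works → until fails.

Does not hold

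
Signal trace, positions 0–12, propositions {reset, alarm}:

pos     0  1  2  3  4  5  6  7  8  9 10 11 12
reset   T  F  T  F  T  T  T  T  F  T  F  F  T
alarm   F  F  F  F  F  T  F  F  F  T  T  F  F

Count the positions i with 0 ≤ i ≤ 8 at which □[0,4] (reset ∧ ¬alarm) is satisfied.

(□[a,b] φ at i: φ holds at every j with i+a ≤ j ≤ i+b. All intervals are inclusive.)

Evaluate at each i in [0,8]:
  i=0: ✗ (fails at j=1)
  i=1: ✗ (fails at j=1)
  i=2: ✗ (fails at j=3)
  i=3: ✗ (fails at j=3)
  i=4: ✗ (fails at j=5)
  i=5: ✗ (fails at j=5)
  i=6: ✗ (fails at j=8)
  i=7: ✗ (fails at j=8)
  i=8: ✗ (fails at j=8)
Positions where it holds: {} → 0.

0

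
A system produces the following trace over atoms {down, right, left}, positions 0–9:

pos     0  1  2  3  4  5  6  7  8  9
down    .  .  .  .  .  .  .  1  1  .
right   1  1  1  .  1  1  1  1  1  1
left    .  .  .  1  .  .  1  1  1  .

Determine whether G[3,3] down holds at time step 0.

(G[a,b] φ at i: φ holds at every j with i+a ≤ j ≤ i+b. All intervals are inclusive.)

Check down at every j in [3,3]:
  j=3: false
Fails at j=3 → formula fails.

No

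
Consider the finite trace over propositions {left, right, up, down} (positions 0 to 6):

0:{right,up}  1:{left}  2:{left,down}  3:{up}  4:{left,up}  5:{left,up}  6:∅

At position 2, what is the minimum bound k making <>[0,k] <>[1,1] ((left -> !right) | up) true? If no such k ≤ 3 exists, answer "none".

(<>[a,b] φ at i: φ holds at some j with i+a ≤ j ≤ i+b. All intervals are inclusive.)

Scan j = 2,3,… for <>[1,1] ((left -> !right) | up):
  j=2: holds
First hit at j=2, so smallest k = 2-2 = 0.

0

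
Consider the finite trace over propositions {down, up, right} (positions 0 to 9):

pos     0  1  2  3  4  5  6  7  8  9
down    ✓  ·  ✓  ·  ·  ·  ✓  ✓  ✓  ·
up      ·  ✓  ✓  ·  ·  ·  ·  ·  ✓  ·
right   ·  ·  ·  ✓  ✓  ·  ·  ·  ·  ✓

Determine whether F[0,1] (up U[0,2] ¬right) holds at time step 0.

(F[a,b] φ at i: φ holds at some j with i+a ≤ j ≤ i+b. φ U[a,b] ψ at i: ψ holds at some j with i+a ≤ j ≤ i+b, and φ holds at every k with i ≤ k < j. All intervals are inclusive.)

Yes

Check (up U[0,2] ¬right) at each j in [0,1]:
  j=0: holds
  j=1: holds
Found at j=0 → formula holds.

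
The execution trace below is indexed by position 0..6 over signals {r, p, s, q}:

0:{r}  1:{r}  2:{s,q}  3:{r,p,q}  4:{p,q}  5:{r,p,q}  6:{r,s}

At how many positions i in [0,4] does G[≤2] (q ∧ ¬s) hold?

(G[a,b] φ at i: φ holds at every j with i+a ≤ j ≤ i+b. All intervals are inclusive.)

1

Evaluate at each i in [0,4]:
  i=0: ✗ (fails at j=0)
  i=1: ✗ (fails at j=1)
  i=2: ✗ (fails at j=2)
  i=3: ✓ (all of [3,5])
  i=4: ✗ (fails at j=6)
Positions where it holds: {3} → 1.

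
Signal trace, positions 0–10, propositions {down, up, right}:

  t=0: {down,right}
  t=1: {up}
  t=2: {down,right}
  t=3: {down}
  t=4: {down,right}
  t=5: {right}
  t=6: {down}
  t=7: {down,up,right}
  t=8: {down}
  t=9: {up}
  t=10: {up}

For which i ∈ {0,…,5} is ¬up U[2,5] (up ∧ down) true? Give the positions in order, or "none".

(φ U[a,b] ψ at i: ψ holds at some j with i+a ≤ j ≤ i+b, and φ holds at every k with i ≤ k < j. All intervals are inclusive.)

2, 3, 4, 5

Evaluate at each i in [0,5]:
  i=0: ✗ (no rhs in [2,5])
  i=1: ✗ (no rhs in [3,6])
  i=2: ✓ (rhs at j=7; lhs holds on [2,6])
  i=3: ✓ (rhs at j=7; lhs holds on [3,6])
  i=4: ✓ (rhs at j=7; lhs holds on [4,6])
  i=5: ✓ (rhs at j=7; lhs holds on [5,6])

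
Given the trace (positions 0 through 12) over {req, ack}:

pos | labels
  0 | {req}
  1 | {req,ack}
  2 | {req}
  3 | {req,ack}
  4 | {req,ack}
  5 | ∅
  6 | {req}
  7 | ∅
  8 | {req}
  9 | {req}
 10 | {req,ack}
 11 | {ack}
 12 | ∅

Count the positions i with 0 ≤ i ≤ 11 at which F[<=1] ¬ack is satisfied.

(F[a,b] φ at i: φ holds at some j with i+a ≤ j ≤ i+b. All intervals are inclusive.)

10

Evaluate at each i in [0,11]:
  i=0: ✓ (witness j=0)
  i=1: ✓ (witness j=2)
  i=2: ✓ (witness j=2)
  i=3: ✗ (none in [3,4])
  i=4: ✓ (witness j=5)
  i=5: ✓ (witness j=5)
  i=6: ✓ (witness j=6)
  i=7: ✓ (witness j=7)
  i=8: ✓ (witness j=8)
  i=9: ✓ (witness j=9)
  i=10: ✗ (none in [10,11])
  i=11: ✓ (witness j=12)
Positions where it holds: {0, 1, 2, 4, 5, 6, 7, 8, 9, 11} → 10.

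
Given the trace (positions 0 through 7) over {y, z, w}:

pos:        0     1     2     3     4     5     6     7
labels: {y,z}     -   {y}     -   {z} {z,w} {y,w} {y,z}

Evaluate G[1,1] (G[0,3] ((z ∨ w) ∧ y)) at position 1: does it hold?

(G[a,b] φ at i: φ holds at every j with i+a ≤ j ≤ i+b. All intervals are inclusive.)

Does not hold

Check G[0,3] ((z ∨ w) ∧ y) at every j in [2,2]:
  j=2: fails at 2
Fails at j=2 → formula fails.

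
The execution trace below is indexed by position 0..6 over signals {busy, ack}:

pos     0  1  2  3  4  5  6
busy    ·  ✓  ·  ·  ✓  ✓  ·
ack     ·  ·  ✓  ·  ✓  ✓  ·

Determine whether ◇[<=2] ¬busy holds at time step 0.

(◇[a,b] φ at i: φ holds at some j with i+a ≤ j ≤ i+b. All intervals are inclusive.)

True

Check ¬busy at each j in [0,2]:
  j=0: true
  j=1: false
  j=2: true
Found at j=0 → formula holds.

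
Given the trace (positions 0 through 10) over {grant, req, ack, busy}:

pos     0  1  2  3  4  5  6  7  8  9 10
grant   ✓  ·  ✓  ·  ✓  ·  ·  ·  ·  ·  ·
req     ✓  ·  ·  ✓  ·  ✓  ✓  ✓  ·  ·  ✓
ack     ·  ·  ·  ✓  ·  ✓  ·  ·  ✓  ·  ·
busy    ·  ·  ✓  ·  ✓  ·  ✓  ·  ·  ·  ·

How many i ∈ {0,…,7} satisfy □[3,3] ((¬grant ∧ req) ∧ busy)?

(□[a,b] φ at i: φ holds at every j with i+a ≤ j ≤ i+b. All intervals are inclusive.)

Evaluate at each i in [0,7]:
  i=0: ✗ (fails at j=3)
  i=1: ✗ (fails at j=4)
  i=2: ✗ (fails at j=5)
  i=3: ✓ (all of [6,6])
  i=4: ✗ (fails at j=7)
  i=5: ✗ (fails at j=8)
  i=6: ✗ (fails at j=9)
  i=7: ✗ (fails at j=10)
Positions where it holds: {3} → 1.

1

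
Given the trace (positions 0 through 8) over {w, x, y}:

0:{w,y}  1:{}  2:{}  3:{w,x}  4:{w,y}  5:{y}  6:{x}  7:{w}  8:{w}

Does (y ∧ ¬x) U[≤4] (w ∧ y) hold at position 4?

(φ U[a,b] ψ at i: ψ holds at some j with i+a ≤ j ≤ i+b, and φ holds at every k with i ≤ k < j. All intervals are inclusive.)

Need some j in [4,8] with (w ∧ y), and (y ∧ ¬x) at every k in [4,j-1].
  j=4: (w ∧ y) holds; no prefix to check → satisfied.

True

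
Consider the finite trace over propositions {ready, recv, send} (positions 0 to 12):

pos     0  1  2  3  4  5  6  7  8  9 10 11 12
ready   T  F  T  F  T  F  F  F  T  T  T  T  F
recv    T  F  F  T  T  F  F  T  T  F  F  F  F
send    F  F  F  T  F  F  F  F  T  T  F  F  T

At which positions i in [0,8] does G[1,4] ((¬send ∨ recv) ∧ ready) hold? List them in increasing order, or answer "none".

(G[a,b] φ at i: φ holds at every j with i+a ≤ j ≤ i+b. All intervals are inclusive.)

none

Evaluate at each i in [0,8]:
  i=0: ✗ (fails at j=1)
  i=1: ✗ (fails at j=3)
  i=2: ✗ (fails at j=3)
  i=3: ✗ (fails at j=5)
  i=4: ✗ (fails at j=5)
  i=5: ✗ (fails at j=6)
  i=6: ✗ (fails at j=7)
  i=7: ✗ (fails at j=9)
  i=8: ✗ (fails at j=9)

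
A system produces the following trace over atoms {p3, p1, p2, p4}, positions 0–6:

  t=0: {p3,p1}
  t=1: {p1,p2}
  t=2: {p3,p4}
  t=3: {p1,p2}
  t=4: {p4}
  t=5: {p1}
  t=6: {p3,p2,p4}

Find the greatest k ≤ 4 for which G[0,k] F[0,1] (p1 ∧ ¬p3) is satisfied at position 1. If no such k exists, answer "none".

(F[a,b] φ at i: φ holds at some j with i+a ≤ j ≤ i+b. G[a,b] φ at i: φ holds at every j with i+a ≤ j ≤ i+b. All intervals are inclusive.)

4

F[0,1] (p1 ∧ ¬p3) must hold from j=1 onward; find where it first fails.
  j=1: holds
  j=2: holds
  j=3: holds
  j=4: holds
  j=5: holds
Holds through j=5; largest k = 4.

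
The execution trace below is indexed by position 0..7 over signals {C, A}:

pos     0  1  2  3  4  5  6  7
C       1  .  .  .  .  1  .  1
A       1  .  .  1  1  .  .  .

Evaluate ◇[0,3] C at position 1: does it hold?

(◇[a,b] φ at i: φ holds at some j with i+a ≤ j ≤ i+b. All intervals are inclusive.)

Check C at each j in [1,4]:
  j=1: false
  j=2: false
  j=3: false
  j=4: false
No position in the window satisfies it → formula fails.

Does not hold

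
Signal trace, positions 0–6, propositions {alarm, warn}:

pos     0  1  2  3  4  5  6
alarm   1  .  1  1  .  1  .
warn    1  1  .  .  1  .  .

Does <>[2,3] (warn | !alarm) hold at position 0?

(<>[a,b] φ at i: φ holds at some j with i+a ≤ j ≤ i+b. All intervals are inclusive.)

Check (warn | !alarm) at each j in [2,3]:
  j=2: false
  j=3: false
No position in the window satisfies it → formula fails.

Does not hold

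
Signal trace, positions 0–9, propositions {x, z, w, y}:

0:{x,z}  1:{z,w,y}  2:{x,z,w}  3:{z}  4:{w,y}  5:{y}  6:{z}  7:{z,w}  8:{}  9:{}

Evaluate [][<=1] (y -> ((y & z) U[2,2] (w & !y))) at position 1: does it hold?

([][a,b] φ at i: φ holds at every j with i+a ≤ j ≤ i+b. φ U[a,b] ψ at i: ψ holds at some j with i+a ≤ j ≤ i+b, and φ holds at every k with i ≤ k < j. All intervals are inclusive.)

No

Check (y -> ((y & z) U[2,2] (w & !y))) at every j in [1,2]:
  j=1: antecedent true; consequent fails → ✗
  j=2: antecedent false → ✓
Fails at j=1 → formula fails.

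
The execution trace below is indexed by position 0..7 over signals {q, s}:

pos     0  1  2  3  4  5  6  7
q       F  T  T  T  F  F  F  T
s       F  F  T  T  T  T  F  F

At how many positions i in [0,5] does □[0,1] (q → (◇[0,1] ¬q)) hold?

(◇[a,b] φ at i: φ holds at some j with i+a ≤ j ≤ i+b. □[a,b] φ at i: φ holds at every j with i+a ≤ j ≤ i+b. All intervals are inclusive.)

3

Evaluate at each i in [0,5]:
  i=0: ✗ (fails at j=1)
  i=1: ✗ (fails at j=1)
  i=2: ✗ (fails at j=2)
  i=3: ✓ (all of [3,4])
  i=4: ✓ (all of [4,5])
  i=5: ✓ (all of [5,6])
Positions where it holds: {3, 4, 5} → 3.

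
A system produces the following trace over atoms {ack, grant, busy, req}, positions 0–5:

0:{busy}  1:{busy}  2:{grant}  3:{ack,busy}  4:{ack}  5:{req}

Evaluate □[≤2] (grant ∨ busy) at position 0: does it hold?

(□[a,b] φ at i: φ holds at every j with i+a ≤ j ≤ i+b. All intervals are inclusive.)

True

Check (grant ∨ busy) at every j in [0,2]:
  j=0: true
  j=1: true
  j=2: true
All positions satisfy it → formula holds.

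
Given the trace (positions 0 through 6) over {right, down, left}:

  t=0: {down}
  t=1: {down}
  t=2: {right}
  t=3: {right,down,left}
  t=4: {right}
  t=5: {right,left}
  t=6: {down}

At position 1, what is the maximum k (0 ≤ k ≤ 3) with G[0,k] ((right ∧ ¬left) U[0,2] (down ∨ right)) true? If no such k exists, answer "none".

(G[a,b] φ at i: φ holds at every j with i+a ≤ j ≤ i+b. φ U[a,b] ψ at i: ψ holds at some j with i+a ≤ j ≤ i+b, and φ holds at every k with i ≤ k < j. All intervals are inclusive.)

((right ∧ ¬left) U[0,2] (down ∨ right)) must hold from j=1 onward; find where it first fails.
  j=1: holds
  j=2: holds
  j=3: holds
  j=4: holds
Holds through j=4; largest k = 3.

3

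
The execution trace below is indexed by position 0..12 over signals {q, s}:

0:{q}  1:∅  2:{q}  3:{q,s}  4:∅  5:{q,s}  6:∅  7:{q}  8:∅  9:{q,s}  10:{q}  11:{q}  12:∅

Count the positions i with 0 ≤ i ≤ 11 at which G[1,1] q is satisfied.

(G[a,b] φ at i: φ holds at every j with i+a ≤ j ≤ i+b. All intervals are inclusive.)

7

Evaluate at each i in [0,11]:
  i=0: ✗ (fails at j=1)
  i=1: ✓ (all of [2,2])
  i=2: ✓ (all of [3,3])
  i=3: ✗ (fails at j=4)
  i=4: ✓ (all of [5,5])
  i=5: ✗ (fails at j=6)
  i=6: ✓ (all of [7,7])
  i=7: ✗ (fails at j=8)
  i=8: ✓ (all of [9,9])
  i=9: ✓ (all of [10,10])
  i=10: ✓ (all of [11,11])
  i=11: ✗ (fails at j=12)
Positions where it holds: {1, 2, 4, 6, 8, 9, 10} → 7.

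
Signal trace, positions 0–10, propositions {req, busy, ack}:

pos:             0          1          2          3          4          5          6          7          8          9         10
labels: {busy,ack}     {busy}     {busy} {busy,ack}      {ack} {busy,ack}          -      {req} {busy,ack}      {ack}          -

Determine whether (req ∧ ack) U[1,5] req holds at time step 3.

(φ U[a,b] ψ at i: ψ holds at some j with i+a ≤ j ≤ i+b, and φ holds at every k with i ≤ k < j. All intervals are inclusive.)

False

Need some j in [4,8] with req, and (req ∧ ack) at every k in [3,j-1].
  j=4: req false.
  j=5: req false.
  j=6: req false.
  j=7: req holds, but (req ∧ ack) fails at k=3 → not this j.
  j=8: req false.
No j in the window works → until fails.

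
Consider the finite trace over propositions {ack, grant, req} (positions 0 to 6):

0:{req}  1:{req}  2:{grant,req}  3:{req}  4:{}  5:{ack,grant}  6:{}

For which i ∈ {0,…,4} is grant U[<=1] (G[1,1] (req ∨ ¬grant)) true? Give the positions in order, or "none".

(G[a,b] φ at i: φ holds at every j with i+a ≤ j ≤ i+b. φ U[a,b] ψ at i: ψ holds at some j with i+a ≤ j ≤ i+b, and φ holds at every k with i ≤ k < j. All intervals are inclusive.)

Evaluate at each i in [0,4]:
  i=0: ✓ (rhs at j=0)
  i=1: ✓ (rhs at j=1)
  i=2: ✓ (rhs at j=2)
  i=3: ✓ (rhs at j=3)
  i=4: ✗ (lhs fails at k=4 before rhs at j=5)

0, 1, 2, 3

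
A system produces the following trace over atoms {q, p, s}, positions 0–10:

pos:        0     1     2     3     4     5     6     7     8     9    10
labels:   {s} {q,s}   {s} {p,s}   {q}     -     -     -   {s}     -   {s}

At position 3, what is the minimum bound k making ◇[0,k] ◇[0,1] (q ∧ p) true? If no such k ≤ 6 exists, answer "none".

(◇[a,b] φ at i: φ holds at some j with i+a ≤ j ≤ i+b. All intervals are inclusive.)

none

Scan j = 3,4,… for ◇[0,1] (q ∧ p):
  j=3: fails
  j=4: fails
  j=5: fails
  j=6: fails
  j=7: fails
  j=8: fails
  j=9: fails
No j in [3,9] satisfies it → none.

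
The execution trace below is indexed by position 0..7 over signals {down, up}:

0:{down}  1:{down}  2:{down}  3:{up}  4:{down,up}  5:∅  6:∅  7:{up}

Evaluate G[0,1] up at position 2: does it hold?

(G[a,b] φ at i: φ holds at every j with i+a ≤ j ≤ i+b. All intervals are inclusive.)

No

Check up at every j in [2,3]:
  j=2: false
  j=3: true
Fails at j=2 → formula fails.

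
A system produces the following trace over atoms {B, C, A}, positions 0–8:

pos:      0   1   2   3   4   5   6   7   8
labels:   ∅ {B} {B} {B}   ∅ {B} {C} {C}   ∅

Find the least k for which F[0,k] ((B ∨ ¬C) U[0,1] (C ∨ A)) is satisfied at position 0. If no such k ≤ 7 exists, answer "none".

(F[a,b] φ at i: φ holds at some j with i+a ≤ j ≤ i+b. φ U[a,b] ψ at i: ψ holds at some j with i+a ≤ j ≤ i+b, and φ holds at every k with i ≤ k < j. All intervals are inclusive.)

5

Scan j = 0,1,… for ((B ∨ ¬C) U[0,1] (C ∨ A)):
  j=0: fails
  j=1: fails
  j=2: fails
  j=3: fails
  j=4: fails
  j=5: holds
First hit at j=5, so smallest k = 5-0 = 5.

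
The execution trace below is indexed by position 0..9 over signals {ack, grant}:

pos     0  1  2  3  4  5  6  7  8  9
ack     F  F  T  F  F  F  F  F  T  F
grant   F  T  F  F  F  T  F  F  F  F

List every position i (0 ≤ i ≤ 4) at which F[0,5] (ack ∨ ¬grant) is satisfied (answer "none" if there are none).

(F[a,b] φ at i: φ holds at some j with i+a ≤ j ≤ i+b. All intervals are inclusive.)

Evaluate at each i in [0,4]:
  i=0: ✓ (witness j=0)
  i=1: ✓ (witness j=2)
  i=2: ✓ (witness j=2)
  i=3: ✓ (witness j=3)
  i=4: ✓ (witness j=4)

0, 1, 2, 3, 4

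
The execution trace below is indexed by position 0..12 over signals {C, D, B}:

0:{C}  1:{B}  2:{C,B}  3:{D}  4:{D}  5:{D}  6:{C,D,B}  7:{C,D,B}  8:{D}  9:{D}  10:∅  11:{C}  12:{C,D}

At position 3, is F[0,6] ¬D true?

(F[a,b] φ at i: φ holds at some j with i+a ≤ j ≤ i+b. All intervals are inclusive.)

No

Check ¬D at each j in [3,9]:
  j=3: false
  j=4: false
  j=5: false
  j=6: false
  j=7: false
  j=8: false
  j=9: false
No position in the window satisfies it → formula fails.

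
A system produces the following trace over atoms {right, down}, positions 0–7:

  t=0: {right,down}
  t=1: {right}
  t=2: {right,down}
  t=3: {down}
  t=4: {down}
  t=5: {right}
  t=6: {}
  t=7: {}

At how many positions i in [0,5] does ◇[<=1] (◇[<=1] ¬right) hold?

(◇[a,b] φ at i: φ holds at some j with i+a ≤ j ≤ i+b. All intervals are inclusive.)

5

Evaluate at each i in [0,5]:
  i=0: ✗ (none in [0,1])
  i=1: ✓ (witness j=2)
  i=2: ✓ (witness j=2)
  i=3: ✓ (witness j=3)
  i=4: ✓ (witness j=4)
  i=5: ✓ (witness j=5)
Positions where it holds: {1, 2, 3, 4, 5} → 5.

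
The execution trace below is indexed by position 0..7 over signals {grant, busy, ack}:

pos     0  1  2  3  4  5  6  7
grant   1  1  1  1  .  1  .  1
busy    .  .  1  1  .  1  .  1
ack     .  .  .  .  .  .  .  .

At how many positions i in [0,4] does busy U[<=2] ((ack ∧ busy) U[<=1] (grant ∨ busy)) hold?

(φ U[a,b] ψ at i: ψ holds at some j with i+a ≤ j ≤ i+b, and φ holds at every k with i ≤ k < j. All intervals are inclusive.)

4

Evaluate at each i in [0,4]:
  i=0: ✓ (rhs at j=0)
  i=1: ✓ (rhs at j=1)
  i=2: ✓ (rhs at j=2)
  i=3: ✓ (rhs at j=3)
  i=4: ✗ (lhs fails at k=4 before rhs at j=5)
Positions where it holds: {0, 1, 2, 3} → 4.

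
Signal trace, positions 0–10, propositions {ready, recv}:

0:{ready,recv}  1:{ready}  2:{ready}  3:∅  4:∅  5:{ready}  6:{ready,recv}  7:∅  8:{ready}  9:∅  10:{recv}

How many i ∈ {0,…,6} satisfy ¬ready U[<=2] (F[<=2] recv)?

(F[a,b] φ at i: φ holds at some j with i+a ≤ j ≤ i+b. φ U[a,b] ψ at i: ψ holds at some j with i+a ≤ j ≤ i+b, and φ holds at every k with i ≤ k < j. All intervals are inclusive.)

5

Evaluate at each i in [0,6]:
  i=0: ✓ (rhs at j=0)
  i=1: ✗ (no rhs in [1,3])
  i=2: ✗ (lhs fails at k=2 before rhs at j=4)
  i=3: ✓ (rhs at j=4; lhs holds on [3,3])
  i=4: ✓ (rhs at j=4)
  i=5: ✓ (rhs at j=5)
  i=6: ✓ (rhs at j=6)
Positions where it holds: {0, 3, 4, 5, 6} → 5.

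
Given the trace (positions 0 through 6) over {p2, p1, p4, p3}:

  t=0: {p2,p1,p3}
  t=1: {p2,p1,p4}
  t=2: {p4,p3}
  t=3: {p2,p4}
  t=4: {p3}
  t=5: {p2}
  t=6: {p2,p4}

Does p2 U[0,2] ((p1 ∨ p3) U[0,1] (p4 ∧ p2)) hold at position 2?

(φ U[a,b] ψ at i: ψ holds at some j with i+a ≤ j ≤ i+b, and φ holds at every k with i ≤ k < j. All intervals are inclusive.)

Need some j in [2,4] with ((p1 ∨ p3) U[0,1] (p4 ∧ p2)), and p2 at every k in [2,j-1].
  j=2: ((p1 ∨ p3) U[0,1] (p4 ∧ p2)) holds; no prefix to check → satisfied.

True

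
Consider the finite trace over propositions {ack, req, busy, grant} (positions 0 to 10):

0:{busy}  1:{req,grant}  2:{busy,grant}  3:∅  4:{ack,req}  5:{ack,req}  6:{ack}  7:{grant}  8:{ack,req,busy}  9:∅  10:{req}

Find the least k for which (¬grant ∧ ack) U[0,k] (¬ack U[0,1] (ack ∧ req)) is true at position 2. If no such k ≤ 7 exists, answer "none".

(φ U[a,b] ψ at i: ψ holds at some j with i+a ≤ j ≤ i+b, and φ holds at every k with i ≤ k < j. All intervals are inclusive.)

none

Need earliest j ≥ 2 with (¬ack U[0,1] (ack ∧ req)), and (¬grant ∧ ack) at every k in [2,j-1].
  j=2: rhs fails.
  j=3: rhs holds but lhs fails at k=2.
  j=4: rhs holds but lhs fails at k=2.
  j=5: rhs holds but lhs fails at k=2.
  j=6: rhs fails.
  j=7: rhs holds but lhs fails at k=2.
  j=8: rhs holds but lhs fails at k=2.
  j=9: rhs fails.
No witness within the range → none.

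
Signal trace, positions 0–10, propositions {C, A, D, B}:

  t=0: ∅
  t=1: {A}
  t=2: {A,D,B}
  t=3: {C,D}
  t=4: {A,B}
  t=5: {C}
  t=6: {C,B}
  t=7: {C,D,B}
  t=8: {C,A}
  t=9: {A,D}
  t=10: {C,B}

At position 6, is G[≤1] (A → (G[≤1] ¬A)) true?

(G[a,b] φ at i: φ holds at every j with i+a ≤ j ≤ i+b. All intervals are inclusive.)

Check (A → (G[≤1] ¬A)) at every j in [6,7]:
  j=6: antecedent false → ✓
  j=7: antecedent false → ✓
All positions satisfy it → formula holds.

Holds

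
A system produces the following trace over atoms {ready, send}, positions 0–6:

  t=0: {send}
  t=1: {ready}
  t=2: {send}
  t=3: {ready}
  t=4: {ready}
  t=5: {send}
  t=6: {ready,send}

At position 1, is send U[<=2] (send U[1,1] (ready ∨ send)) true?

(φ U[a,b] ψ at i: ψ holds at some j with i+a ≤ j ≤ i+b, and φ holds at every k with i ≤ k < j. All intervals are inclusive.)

No

Need some j in [1,3] with (send U[1,1] (ready ∨ send)), and send at every k in [1,j-1].
  j=1: (send U[1,1] (ready ∨ send)) — fails.
  j=2: (send U[1,1] (ready ∨ send)) holds, but send fails at k=1 → not this j.
  j=3: (send U[1,1] (ready ∨ send)) — fails.
No j in the window works → until fails.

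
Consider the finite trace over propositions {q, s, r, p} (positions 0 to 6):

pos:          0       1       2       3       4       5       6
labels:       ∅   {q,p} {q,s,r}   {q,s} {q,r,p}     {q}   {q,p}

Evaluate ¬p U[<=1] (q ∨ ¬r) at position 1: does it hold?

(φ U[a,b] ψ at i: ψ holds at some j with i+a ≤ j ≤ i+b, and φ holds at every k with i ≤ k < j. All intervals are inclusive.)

Need some j in [1,2] with (q ∨ ¬r), and ¬p at every k in [1,j-1].
  j=1: (q ∨ ¬r) holds; no prefix to check → satisfied.

True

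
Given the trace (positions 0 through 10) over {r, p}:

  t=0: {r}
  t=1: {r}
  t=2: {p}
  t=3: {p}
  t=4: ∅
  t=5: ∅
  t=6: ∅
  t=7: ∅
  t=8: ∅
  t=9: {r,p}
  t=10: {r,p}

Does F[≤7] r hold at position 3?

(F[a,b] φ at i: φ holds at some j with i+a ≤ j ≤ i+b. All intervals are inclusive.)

Check r at each j in [3,10]:
  j=3: false
  j=4: false
  j=5: false
  j=6: false
  j=7: false
  j=8: false
  j=9: true
  j=10: true
Found at j=9 → formula holds.

Yes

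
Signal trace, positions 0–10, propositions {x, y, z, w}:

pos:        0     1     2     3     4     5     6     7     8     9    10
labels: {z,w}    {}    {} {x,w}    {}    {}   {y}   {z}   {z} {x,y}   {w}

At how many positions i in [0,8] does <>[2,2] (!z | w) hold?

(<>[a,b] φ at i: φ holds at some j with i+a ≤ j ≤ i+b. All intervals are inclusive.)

Evaluate at each i in [0,8]:
  i=0: ✓ (witness j=2)
  i=1: ✓ (witness j=3)
  i=2: ✓ (witness j=4)
  i=3: ✓ (witness j=5)
  i=4: ✓ (witness j=6)
  i=5: ✗ (none in [7,7])
  i=6: ✗ (none in [8,8])
  i=7: ✓ (witness j=9)
  i=8: ✓ (witness j=10)
Positions where it holds: {0, 1, 2, 3, 4, 7, 8} → 7.

7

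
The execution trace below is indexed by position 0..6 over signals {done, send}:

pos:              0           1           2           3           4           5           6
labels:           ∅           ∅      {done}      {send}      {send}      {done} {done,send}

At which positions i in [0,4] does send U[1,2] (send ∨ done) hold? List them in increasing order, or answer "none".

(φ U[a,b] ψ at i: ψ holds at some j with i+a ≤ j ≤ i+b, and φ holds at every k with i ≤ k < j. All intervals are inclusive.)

3, 4

Evaluate at each i in [0,4]:
  i=0: ✗ (lhs fails at k=0 before rhs at j=2)
  i=1: ✗ (lhs fails at k=1 before rhs at j=2)
  i=2: ✗ (lhs fails at k=2 before rhs at j=3)
  i=3: ✓ (rhs at j=4; lhs holds on [3,3])
  i=4: ✓ (rhs at j=5; lhs holds on [4,4])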